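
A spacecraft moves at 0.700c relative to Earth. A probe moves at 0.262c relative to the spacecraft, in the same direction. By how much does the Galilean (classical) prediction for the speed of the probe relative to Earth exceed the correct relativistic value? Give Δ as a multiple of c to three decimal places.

Galilean: u_cl = 0.262 + 0.700 = 0.9620.
Relativistic: u_rel = (0.262 + 0.700) / (1 + 0.262·0.700) = 0.9620/1.1834 = 0.8129.
Δ = 0.9620 − 0.8129 = 0.1491.

Δ = 0.149c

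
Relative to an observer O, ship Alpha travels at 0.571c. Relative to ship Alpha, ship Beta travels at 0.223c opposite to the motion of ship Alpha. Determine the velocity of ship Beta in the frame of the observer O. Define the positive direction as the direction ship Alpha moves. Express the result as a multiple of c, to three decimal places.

+0.399c

With v = 0.571 and u' = -0.223 (in units of c),
u = (u' + v)/(1 + u'v/c²):
u = (-0.223 + 0.571) / (1 + (-0.223)·0.571) = 0.3480/0.8727 = 0.3988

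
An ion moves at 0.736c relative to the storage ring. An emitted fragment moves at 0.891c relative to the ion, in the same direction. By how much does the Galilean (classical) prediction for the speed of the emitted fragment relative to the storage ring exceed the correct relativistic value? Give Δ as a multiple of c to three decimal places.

Galilean: u_cl = 0.891 + 0.736 = 1.6270.
Relativistic: u_rel = (0.891 + 0.736) / (1 + 0.891·0.736) = 1.6270/1.6558 = 0.9826.
Δ = 1.6270 − 0.9826 = 0.6444.
(The classical prediction exceeds c; the relativistic result does not.)

Δ = 0.644c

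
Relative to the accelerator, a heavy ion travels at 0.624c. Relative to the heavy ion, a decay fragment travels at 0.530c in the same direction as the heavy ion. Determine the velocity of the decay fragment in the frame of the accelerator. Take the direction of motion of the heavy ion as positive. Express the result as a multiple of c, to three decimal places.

With v = 0.624 and u' = 0.530 (in units of c),
u = (u' + v)/(1 + u'v/c²):
u = (0.530 + 0.624) / (1 + 0.530·0.624) = 1.1540/1.3307 = 0.8672
(Galilean addition would give +1.154c, exceeding c.)

0.867c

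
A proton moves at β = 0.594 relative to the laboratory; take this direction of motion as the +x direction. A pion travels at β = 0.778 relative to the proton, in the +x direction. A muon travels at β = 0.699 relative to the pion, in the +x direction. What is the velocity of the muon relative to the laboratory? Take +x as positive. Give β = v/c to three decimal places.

Apply u = (u' + v)/(1 + u'v/c²) successively, working outward toward the laboratory.
Start: velocity of the proton relative to the laboratory = 0.5940c.
Compose with the pion (u' = 0.778 in the proton frame): u_1 = (0.778 + 0.594) / (1 + 0.778·0.594) = 1.3720/1.4621 = 0.9384.
Compose with the muon (u' = 0.699 in the pion frame): u_2 = (0.699 + 0.938) / (1 + 0.699·0.938) = 1.6374/1.6559 = 0.9888.

β = 0.989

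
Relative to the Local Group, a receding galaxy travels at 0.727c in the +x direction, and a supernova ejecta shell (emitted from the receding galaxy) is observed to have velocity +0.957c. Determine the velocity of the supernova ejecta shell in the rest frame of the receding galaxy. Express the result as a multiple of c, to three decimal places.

+0.756c

Invert the composition law: u' = (u − v)/(1 − uv/c²).
u' = (0.957 − 0.727) / (1 − (0.957)(0.727)) = 0.2300/0.3043 = 0.7559.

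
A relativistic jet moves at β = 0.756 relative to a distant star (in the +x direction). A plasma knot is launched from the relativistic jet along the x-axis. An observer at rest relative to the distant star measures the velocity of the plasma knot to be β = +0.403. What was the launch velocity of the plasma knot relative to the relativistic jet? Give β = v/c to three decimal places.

β = -0.508

Invert the composition law: u' = (u − v)/(1 − uv/c²).
u' = (0.403 − 0.756) / (1 − (0.403)(0.756)) = -0.3530/0.6953 = -0.5077.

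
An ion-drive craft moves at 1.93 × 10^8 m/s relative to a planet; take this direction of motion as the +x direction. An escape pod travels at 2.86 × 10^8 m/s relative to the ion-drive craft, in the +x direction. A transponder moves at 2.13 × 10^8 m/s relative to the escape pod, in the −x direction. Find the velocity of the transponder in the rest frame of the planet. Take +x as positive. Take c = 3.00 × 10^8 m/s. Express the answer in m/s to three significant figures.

Apply u = (u' + v)/(1 + u'v/c²) successively, working outward toward the planet.
(Dividing each given speed by c = 3.00 × 10^8 m/s to work in units of c.)
Start: velocity of the ion-drive craft relative to the planet = 0.6433c.
Compose with the escape pod (u' = 0.953 in the ion-drive craft frame): u_1 = (0.953 + 0.643) / (1 + 0.953·0.643) = 1.5967/1.6133 = 0.9897.
Compose with the transponder (u' = -0.710 in the escape pod frame): u_2 = (-0.710 + 0.990) / (1 + (-0.710)·0.990) = 0.2797/0.2973 = 0.9407.
So u = 0.9407 × 3.00 × 10^8 m/s.

+2.82 × 10^8 m/s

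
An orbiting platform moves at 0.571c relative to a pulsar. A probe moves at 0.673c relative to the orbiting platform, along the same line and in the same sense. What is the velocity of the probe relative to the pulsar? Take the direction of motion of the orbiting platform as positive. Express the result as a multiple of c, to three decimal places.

With v = 0.571 and u' = 0.673 (in units of c),
u = (u' + v)/(1 + u'v/c²):
u = (0.673 + 0.571) / (1 + 0.673·0.571) = 1.2440/1.3843 = 0.8987

0.899c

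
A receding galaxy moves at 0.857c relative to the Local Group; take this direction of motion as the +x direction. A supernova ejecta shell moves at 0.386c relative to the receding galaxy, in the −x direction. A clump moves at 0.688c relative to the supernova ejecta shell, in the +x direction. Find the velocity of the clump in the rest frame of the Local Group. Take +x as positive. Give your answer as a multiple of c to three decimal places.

+0.938c

Apply u = (u' + v)/(1 + u'v/c²) successively, working outward toward the Local Group.
Start: velocity of the receding galaxy relative to the Local Group = 0.8570c.
Compose with the supernova ejecta shell (u' = -0.386 in the receding galaxy frame): u_1 = (-0.386 + 0.857) / (1 + (-0.386)·0.857) = 0.4710/0.6692 = 0.7038.
Compose with the clump (u' = 0.688 in the supernova ejecta shell frame): u_2 = (0.688 + 0.704) / (1 + 0.688·0.704) = 1.3918/1.4842 = 0.9377.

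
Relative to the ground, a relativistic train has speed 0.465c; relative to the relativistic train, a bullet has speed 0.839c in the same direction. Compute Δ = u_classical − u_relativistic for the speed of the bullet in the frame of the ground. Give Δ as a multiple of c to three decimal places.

Δ = 0.366c

Galilean: u_cl = 0.839 + 0.465 = 1.3040.
Relativistic: u_rel = (0.839 + 0.465) / (1 + 0.839·0.465) = 1.3040/1.3901 = 0.9380.
Δ = 1.3040 − 0.9380 = 0.3660.
(The classical prediction exceeds c; the relativistic result does not.)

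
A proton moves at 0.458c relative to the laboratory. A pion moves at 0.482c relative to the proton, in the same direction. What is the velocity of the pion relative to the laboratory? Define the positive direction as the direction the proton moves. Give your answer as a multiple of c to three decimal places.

With v = 0.458 and u' = 0.482 (in units of c),
u = (u' + v)/(1 + u'v/c²):
u = (0.482 + 0.458) / (1 + 0.482·0.458) = 0.9400/1.2208 = 0.7700

0.770c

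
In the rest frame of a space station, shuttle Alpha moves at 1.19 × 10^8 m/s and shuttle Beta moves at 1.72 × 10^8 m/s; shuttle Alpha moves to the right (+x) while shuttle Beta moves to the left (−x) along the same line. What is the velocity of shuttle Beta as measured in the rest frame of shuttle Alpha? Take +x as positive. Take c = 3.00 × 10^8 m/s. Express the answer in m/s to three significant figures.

β_A = 0.397, β_B = -0.573 (dividing each by c = 3.00 × 10^8 m/s).
Transform to A's frame with the inverse velocity-addition law: u' = (u − v)/(1 − uv/c²), taking u = β_B and v = β_A.
u' = (-0.573 − 0.397) / (1 − (0.397)(-0.573)) = -0.9700/1.2274 = -0.7903.
u' = -0.7903 × 3.00 × 10^8 m/s.

-2.37 × 10^8 m/s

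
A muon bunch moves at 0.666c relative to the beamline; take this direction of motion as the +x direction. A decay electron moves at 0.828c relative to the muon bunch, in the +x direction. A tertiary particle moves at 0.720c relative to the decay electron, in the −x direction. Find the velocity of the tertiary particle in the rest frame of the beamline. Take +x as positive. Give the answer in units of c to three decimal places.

Apply u = (u' + v)/(1 + u'v/c²) successively, working outward toward the beamline.
Start: velocity of the muon bunch relative to the beamline = 0.6660c.
Compose with the decay electron (u' = 0.828 in the muon bunch frame): u_1 = (0.828 + 0.666) / (1 + 0.828·0.666) = 1.4940/1.5514 = 0.9630.
Compose with the tertiary particle (u' = -0.720 in the decay electron frame): u_2 = (-0.720 + 0.963) / (1 + (-0.720)·0.963) = 0.2430/0.3067 = 0.7923.

+0.792c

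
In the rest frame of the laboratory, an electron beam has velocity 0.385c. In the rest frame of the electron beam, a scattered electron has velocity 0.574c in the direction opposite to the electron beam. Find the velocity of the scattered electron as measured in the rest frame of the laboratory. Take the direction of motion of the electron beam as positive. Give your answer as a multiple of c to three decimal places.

With v = 0.385 and u' = -0.574 (in units of c),
u = (u' + v)/(1 + u'v/c²):
u = (-0.574 + 0.385) / (1 + (-0.574)·0.385) = -0.1890/0.7790 = -0.2426

-0.243c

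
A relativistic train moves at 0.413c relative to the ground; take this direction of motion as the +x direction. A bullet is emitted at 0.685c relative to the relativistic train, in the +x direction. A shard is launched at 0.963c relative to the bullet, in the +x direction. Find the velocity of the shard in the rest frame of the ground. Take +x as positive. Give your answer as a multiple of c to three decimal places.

0.997c

Apply u = (u' + v)/(1 + u'v/c²) successively, working outward toward the ground.
Start: velocity of the relativistic train relative to the ground = 0.4130c.
Compose with the bullet (u' = 0.685 in the relativistic train frame): u_1 = (0.685 + 0.413) / (1 + 0.685·0.413) = 1.0980/1.2829 = 0.8559.
Compose with the shard (u' = 0.963 in the bullet frame): u_2 = (0.963 + 0.856) / (1 + 0.963·0.856) = 1.8189/1.8242 = 0.9971.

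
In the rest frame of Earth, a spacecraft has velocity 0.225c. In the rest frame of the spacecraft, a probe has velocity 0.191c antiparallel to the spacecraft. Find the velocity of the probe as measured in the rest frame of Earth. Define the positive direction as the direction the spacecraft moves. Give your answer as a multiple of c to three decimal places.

+0.036c

With v = 0.225 and u' = -0.191 (in units of c),
u = (u' + v)/(1 + u'v/c²):
u = (-0.191 + 0.225) / (1 + (-0.191)·0.225) = 0.0340/0.9570 = 0.0355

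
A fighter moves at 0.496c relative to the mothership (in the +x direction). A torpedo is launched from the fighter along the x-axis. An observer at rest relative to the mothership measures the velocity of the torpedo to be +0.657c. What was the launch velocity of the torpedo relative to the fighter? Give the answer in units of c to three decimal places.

+0.239c

Invert the composition law: u' = (u − v)/(1 − uv/c²).
u' = (0.657 − 0.496) / (1 − (0.657)(0.496)) = 0.1610/0.6741 = 0.2388.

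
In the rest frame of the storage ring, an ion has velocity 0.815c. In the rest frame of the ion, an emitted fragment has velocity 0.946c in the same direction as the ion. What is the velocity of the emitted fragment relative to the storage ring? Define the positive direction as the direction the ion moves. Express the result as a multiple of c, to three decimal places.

With v = 0.815 and u' = 0.946 (in units of c),
u = (u' + v)/(1 + u'v/c²):
u = (0.946 + 0.815) / (1 + 0.946·0.815) = 1.7610/1.7710 = 0.9944
(Galilean addition would give +1.761c, exceeding c.)

0.994c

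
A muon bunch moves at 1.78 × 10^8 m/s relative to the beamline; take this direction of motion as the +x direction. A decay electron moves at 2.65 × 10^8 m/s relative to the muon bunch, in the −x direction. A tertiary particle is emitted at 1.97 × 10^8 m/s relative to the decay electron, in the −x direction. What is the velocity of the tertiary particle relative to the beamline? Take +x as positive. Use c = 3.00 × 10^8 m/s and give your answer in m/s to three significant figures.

Apply u = (u' + v)/(1 + u'v/c²) successively, working outward toward the beamline.
(Dividing each given speed by c = 3.00 × 10^8 m/s to work in units of c.)
Start: velocity of the muon bunch relative to the beamline = 0.5933c.
Compose with the decay electron (u' = -0.883 in the muon bunch frame): u_1 = (-0.883 + 0.593) / (1 + (-0.883)·0.593) = -0.2900/0.4759 = -0.6094.
Compose with the tertiary particle (u' = -0.657 in the decay electron frame): u_2 = (-0.657 + (-0.609)) / (1 + (-0.657)·(-0.609)) = -1.2661/1.4002 = -0.9042.
So u = -0.9042 × 3.00 × 10^8 m/s.

-2.71 × 10^8 m/s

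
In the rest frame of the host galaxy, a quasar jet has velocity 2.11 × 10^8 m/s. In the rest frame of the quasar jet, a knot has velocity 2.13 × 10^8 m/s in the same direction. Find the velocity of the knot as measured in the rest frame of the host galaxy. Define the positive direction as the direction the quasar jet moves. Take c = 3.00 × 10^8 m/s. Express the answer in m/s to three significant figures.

2.83 × 10^8 m/s

In units of c (dividing by 3.00 × 10^8 m/s): v = 0.703, u' = 0.710.
u = (u' + v)/(1 + u'v/c²):
u = (0.710 + 0.703) / (1 + 0.710·0.703) = 1.4133/1.4994 = 0.9426
(Galilean addition would give +1.413c, exceeding c.)
Converting back: u = 0.9426 × 3.00 × 10^8 m/s.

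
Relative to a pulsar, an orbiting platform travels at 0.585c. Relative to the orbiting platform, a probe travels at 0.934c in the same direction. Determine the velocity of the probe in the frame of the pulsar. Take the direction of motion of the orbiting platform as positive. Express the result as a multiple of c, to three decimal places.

0.982c

With v = 0.585 and u' = 0.934 (in units of c),
u = (u' + v)/(1 + u'v/c²):
u = (0.934 + 0.585) / (1 + 0.934·0.585) = 1.5190/1.5464 = 0.9823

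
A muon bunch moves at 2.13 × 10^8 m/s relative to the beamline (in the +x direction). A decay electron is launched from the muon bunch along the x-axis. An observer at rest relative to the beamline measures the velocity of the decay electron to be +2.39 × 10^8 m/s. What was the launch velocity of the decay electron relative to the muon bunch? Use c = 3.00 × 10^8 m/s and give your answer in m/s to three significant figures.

v = 0.710c, u = 0.797c.
Invert the composition law: u' = (u − v)/(1 − uv/c²).
u' = (0.797 − 0.710) / (1 − (0.797)(0.710)) = 0.0867/0.4344 = 0.1995.
u' = 0.1995 × 3.00 × 10^8 m/s.

+5.99 × 10^7 m/s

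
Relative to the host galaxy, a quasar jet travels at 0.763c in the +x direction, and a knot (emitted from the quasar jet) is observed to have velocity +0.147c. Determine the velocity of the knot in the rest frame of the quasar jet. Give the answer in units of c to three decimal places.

-0.694c

Invert the composition law: u' = (u − v)/(1 − uv/c²).
u' = (0.147 − 0.763) / (1 − (0.147)(0.763)) = -0.6160/0.8878 = -0.6938.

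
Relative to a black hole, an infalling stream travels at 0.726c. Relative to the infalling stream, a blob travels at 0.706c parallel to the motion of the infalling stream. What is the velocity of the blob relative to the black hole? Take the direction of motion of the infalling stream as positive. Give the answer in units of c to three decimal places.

0.947c

With v = 0.726 and u' = 0.706 (in units of c),
u = (u' + v)/(1 + u'v/c²):
u = (0.706 + 0.726) / (1 + 0.706·0.726) = 1.4320/1.5126 = 0.9467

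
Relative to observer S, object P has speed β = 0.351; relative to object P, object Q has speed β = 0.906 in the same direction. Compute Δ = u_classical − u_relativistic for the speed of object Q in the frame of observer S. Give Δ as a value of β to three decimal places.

Galilean: u_cl = 0.906 + 0.351 = 1.2570.
Relativistic: u_rel = (0.906 + 0.351) / (1 + 0.906·0.351) = 1.2570/1.3180 = 0.9537.
Δ = 1.2570 − 0.9537 = 0.3033.
(The classical prediction exceeds c; the relativistic result does not.)

Δ = 0.303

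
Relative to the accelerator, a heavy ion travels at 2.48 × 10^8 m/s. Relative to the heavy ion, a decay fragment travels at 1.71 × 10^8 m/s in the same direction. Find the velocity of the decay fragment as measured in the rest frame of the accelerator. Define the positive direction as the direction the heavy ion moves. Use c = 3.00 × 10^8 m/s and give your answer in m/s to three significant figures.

2.85 × 10^8 m/s

In units of c (dividing by 3.00 × 10^8 m/s): v = 0.827, u' = 0.570.
u = (u' + v)/(1 + u'v/c²):
u = (0.570 + 0.827) / (1 + 0.570·0.827) = 1.3967/1.4712 = 0.9493
(Galilean addition would give +1.397c, exceeding c.)
Converting back: u = 0.9493 × 3.00 × 10^8 m/s.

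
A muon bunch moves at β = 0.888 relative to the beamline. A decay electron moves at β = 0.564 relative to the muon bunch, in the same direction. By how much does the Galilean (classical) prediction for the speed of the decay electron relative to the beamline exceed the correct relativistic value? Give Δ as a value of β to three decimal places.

Galilean: u_cl = 0.564 + 0.888 = 1.4520.
Relativistic: u_rel = (0.564 + 0.888) / (1 + 0.564·0.888) = 1.4520/1.5008 = 0.9675.
Δ = 1.4520 − 0.9675 = 0.4845.
(The classical prediction exceeds c; the relativistic result does not.)

Δ = 0.485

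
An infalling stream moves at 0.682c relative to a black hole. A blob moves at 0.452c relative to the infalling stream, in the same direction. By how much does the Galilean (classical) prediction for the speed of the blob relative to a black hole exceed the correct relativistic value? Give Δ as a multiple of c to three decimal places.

Δ = 0.267c

Galilean: u_cl = 0.452 + 0.682 = 1.1340.
Relativistic: u_rel = (0.452 + 0.682) / (1 + 0.452·0.682) = 1.1340/1.3083 = 0.8668.
Δ = 1.1340 − 0.8668 = 0.2672.
(The classical prediction exceeds c; the relativistic result does not.)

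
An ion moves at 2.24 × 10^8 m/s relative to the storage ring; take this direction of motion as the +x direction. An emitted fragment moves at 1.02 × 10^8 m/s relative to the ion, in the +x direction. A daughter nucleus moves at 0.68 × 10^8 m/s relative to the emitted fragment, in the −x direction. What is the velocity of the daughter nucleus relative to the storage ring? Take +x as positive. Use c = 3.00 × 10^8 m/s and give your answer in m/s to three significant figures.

Apply u = (u' + v)/(1 + u'v/c²) successively, working outward toward the storage ring.
(Dividing each given speed by c = 3.00 × 10^8 m/s to work in units of c.)
Start: velocity of the ion relative to the storage ring = 0.7467c.
Compose with the emitted fragment (u' = 0.340 in the ion frame): u_1 = (0.340 + 0.747) / (1 + 0.340·0.747) = 1.0867/1.2539 = 0.8667.
Compose with the daughter nucleus (u' = -0.227 in the emitted fragment frame): u_2 = (-0.227 + 0.867) / (1 + (-0.227)·0.867) = 0.6400/0.8036 = 0.7964.
So u = 0.7964 × 3.00 × 10^8 m/s.

+2.39 × 10^8 m/s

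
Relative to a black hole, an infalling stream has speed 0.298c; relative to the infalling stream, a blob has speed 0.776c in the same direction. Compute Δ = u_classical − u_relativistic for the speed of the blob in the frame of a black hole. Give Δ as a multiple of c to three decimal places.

Δ = 0.202c

Galilean: u_cl = 0.776 + 0.298 = 1.0740.
Relativistic: u_rel = (0.776 + 0.298) / (1 + 0.776·0.298) = 1.0740/1.2312 = 0.8723.
Δ = 1.0740 − 0.8723 = 0.2017.
(The classical prediction exceeds c; the relativistic result does not.)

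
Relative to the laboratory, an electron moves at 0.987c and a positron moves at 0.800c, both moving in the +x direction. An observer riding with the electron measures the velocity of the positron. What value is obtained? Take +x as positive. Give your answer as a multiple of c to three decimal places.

-0.889c

β_A = 0.987, β_B = 0.800.
Transform to A's frame with the inverse velocity-addition law: u' = (u − v)/(1 − uv/c²), taking u = β_B and v = β_A.
u' = (0.800 − 0.987) / (1 − (0.987)(0.800)) = -0.1870/0.2104 = -0.8888.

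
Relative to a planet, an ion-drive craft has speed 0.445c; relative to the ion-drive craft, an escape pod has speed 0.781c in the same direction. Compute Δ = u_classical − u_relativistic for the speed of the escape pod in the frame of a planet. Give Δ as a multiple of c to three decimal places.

Galilean: u_cl = 0.781 + 0.445 = 1.2260.
Relativistic: u_rel = (0.781 + 0.445) / (1 + 0.781·0.445) = 1.2260/1.3475 = 0.9098.
Δ = 1.2260 − 0.9098 = 0.3162.
(The classical prediction exceeds c; the relativistic result does not.)

Δ = 0.316c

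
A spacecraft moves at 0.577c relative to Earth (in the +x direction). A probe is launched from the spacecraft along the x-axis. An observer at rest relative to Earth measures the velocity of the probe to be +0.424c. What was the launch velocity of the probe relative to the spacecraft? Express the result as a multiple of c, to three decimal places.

Invert the composition law: u' = (u − v)/(1 − uv/c²).
u' = (0.424 − 0.577) / (1 − (0.424)(0.577)) = -0.1530/0.7554 = -0.2026.

-0.203c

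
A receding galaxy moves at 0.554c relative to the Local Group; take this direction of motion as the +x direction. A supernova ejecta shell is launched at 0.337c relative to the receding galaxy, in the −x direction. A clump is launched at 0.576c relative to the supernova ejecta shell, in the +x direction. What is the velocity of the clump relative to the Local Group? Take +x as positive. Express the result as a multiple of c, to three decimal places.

+0.731c

Apply u = (u' + v)/(1 + u'v/c²) successively, working outward toward the Local Group.
Start: velocity of the receding galaxy relative to the Local Group = 0.5540c.
Compose with the supernova ejecta shell (u' = -0.337 in the receding galaxy frame): u_1 = (-0.337 + 0.554) / (1 + (-0.337)·0.554) = 0.2170/0.8133 = 0.2668.
Compose with the clump (u' = 0.576 in the supernova ejecta shell frame): u_2 = (0.576 + 0.267) / (1 + 0.576·0.267) = 0.8428/1.1537 = 0.7305.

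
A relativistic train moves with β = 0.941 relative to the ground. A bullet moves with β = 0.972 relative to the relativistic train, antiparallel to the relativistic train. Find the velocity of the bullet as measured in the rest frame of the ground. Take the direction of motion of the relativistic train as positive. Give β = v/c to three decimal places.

With v = 0.941 and u' = -0.972 (in units of c),
u = (u' + v)/(1 + u'v/c²):
u = (-0.972 + 0.941) / (1 + (-0.972)·0.941) = -0.0310/0.0853 = -0.3632

β = -0.363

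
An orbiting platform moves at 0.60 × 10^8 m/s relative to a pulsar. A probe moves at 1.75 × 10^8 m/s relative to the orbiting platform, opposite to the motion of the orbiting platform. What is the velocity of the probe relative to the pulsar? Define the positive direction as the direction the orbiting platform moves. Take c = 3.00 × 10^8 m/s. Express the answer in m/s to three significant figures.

In units of c (dividing by 3.00 × 10^8 m/s): v = 0.200, u' = -0.583.
u = (u' + v)/(1 + u'v/c²):
u = (-0.583 + 0.200) / (1 + (-0.583)·0.200) = -0.3833/0.8833 = -0.4340
(Galilean addition would give -0.383c.)
Converting back: u = -0.4340 × 3.00 × 10^8 m/s.

-1.30 × 10^8 m/s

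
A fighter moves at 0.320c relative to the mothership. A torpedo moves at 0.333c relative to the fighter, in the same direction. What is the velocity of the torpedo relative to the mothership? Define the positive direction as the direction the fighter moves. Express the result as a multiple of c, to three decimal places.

0.590c

With v = 0.320 and u' = 0.333 (in units of c),
u = (u' + v)/(1 + u'v/c²):
u = (0.333 + 0.320) / (1 + 0.333·0.320) = 0.6530/1.1066 = 0.5901
(Galilean addition would give +0.653c.)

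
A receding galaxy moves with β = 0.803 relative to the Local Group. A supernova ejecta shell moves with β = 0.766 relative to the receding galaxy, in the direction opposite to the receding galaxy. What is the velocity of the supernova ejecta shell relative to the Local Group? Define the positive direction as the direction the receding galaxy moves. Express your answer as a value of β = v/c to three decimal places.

β = +0.096

With v = 0.803 and u' = -0.766 (in units of c),
u = (u' + v)/(1 + u'v/c²):
u = (-0.766 + 0.803) / (1 + (-0.766)·0.803) = 0.0370/0.3849 = 0.0961
(Galilean addition would give +0.037c.)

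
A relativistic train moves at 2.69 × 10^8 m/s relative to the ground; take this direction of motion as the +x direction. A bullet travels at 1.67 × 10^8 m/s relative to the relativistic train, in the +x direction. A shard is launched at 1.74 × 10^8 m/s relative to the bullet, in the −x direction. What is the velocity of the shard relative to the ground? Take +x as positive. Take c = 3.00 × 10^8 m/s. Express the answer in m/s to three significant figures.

+2.67 × 10^8 m/s

Apply u = (u' + v)/(1 + u'v/c²) successively, working outward toward the ground.
(Dividing each given speed by c = 3.00 × 10^8 m/s to work in units of c.)
Start: velocity of the relativistic train relative to the ground = 0.8967c.
Compose with the bullet (u' = 0.557 in the relativistic train frame): u_1 = (0.557 + 0.897) / (1 + 0.557·0.897) = 1.4533/1.4991 = 0.9694.
Compose with the shard (u' = -0.580 in the bullet frame): u_2 = (-0.580 + 0.969) / (1 + (-0.580)·0.969) = 0.3894/0.4377 = 0.8897.
So u = 0.8897 × 3.00 × 10^8 m/s.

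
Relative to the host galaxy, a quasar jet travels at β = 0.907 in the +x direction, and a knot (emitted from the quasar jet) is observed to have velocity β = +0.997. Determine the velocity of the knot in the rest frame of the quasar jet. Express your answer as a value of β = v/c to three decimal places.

β = +0.940

Invert the composition law: u' = (u − v)/(1 − uv/c²).
u' = (0.997 − 0.907) / (1 − (0.997)(0.907)) = 0.0900/0.0957 = 0.9402.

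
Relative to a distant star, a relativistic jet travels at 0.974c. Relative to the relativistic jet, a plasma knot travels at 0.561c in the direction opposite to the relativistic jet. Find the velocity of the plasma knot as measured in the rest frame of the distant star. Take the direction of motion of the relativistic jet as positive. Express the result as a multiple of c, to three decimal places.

+0.911c

With v = 0.974 and u' = -0.561 (in units of c),
u = (u' + v)/(1 + u'v/c²):
u = (-0.561 + 0.974) / (1 + (-0.561)·0.974) = 0.4130/0.4536 = 0.9105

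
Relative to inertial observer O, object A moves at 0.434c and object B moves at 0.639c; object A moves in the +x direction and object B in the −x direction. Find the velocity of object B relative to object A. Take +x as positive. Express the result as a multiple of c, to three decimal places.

-0.840c

β_A = 0.434, β_B = -0.639.
Transform to A's frame with the inverse velocity-addition law: u' = (u − v)/(1 − uv/c²), taking u = β_B and v = β_A.
u' = (-0.639 − 0.434) / (1 − (0.434)(-0.639)) = -1.0730/1.2773 = -0.8400.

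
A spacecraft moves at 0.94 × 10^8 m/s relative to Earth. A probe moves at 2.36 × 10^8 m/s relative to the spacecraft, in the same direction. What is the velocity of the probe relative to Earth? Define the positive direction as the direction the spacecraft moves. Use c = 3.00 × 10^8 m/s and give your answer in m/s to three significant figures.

2.65 × 10^8 m/s

In units of c (dividing by 3.00 × 10^8 m/s): v = 0.313, u' = 0.787.
u = (u' + v)/(1 + u'v/c²):
u = (0.787 + 0.313) / (1 + 0.787·0.313) = 1.1000/1.2465 = 0.8825
(Galilean addition would give +1.100c, exceeding c.)
Converting back: u = 0.8825 × 3.00 × 10^8 m/s.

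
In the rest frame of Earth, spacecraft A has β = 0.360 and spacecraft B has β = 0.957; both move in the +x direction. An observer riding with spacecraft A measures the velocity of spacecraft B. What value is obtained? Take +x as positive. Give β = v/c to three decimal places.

β = +0.911

β_A = 0.360, β_B = 0.957.
Transform to A's frame with the inverse velocity-addition law: u' = (u − v)/(1 − uv/c²), taking u = β_B and v = β_A.
u' = (0.957 − 0.360) / (1 − (0.360)(0.957)) = 0.5970/0.6555 = 0.9108.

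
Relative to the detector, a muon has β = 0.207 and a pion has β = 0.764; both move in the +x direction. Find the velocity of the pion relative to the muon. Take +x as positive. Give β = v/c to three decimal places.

β_A = 0.207, β_B = 0.764.
Transform to A's frame with the inverse velocity-addition law: u' = (u − v)/(1 − uv/c²), taking u = β_B and v = β_A.
u' = (0.764 − 0.207) / (1 − (0.207)(0.764)) = 0.5570/0.8419 = 0.6616.

β = +0.662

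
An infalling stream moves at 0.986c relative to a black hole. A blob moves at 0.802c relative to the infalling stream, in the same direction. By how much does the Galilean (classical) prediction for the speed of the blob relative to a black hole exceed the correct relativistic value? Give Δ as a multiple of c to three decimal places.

Δ = 0.790c

Galilean: u_cl = 0.802 + 0.986 = 1.7880.
Relativistic: u_rel = (0.802 + 0.986) / (1 + 0.802·0.986) = 1.7880/1.7908 = 0.9985.
Δ = 1.7880 − 0.9985 = 0.7895.
(The classical prediction exceeds c; the relativistic result does not.)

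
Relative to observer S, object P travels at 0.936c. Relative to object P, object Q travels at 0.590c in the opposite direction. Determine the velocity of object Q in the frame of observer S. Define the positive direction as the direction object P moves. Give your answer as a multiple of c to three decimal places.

+0.773c

With v = 0.936 and u' = -0.590 (in units of c),
u = (u' + v)/(1 + u'v/c²):
u = (-0.590 + 0.936) / (1 + (-0.590)·0.936) = 0.3460/0.4478 = 0.7727
(Galilean addition would give +0.346c.)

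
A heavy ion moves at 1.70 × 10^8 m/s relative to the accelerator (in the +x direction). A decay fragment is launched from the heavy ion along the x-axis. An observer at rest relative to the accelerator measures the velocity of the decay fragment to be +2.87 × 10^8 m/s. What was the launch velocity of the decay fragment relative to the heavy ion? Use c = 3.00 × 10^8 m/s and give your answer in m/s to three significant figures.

+2.56 × 10^8 m/s

v = 0.567c, u = 0.957c.
Invert the composition law: u' = (u − v)/(1 − uv/c²).
u' = (0.957 − 0.567) / (1 − (0.957)(0.567)) = 0.3900/0.4579 = 0.8517.
u' = 0.8517 × 3.00 × 10^8 m/s.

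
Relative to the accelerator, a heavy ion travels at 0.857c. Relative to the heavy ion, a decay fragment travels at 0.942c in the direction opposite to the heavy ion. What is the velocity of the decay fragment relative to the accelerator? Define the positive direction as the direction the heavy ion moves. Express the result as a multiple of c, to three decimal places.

-0.441c

With v = 0.857 and u' = -0.942 (in units of c),
u = (u' + v)/(1 + u'v/c²):
u = (-0.942 + 0.857) / (1 + (-0.942)·0.857) = -0.0850/0.1927 = -0.4411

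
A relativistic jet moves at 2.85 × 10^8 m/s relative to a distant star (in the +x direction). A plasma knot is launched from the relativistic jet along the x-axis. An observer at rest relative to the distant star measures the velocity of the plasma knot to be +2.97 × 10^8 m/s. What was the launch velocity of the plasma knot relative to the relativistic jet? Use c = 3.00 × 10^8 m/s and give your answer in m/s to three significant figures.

v = 0.950c, u = 0.990c.
Invert the composition law: u' = (u − v)/(1 − uv/c²).
u' = (0.990 − 0.950) / (1 − (0.990)(0.950)) = 0.0400/0.0595 = 0.6723.
u' = 0.6723 × 3.00 × 10^8 m/s.

+2.02 × 10^8 m/s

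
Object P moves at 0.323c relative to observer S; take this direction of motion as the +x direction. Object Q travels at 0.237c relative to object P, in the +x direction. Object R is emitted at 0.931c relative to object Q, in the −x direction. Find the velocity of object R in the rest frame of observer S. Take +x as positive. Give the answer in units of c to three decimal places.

Apply u = (u' + v)/(1 + u'v/c²) successively, working outward toward observer S.
Start: velocity of object P relative to observer S = 0.3230c.
Compose with object Q (u' = 0.237 in object P frame): u_1 = (0.237 + 0.323) / (1 + 0.237·0.323) = 0.5600/1.0766 = 0.5202.
Compose with object R (u' = -0.931 in object Q frame): u_2 = (-0.931 + 0.520) / (1 + (-0.931)·0.520) = -0.4108/0.5157 = -0.7966.

-0.797c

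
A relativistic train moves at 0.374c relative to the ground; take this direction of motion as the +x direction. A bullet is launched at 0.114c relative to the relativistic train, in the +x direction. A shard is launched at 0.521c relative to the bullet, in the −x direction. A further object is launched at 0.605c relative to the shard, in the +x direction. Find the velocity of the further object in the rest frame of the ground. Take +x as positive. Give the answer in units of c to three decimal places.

Apply u = (u' + v)/(1 + u'v/c²) successively, working outward toward the ground.
Start: velocity of the relativistic train relative to the ground = 0.3740c.
Compose with the bullet (u' = 0.114 in the relativistic train frame): u_1 = (0.114 + 0.374) / (1 + 0.114·0.374) = 0.4880/1.0426 = 0.4680.
Compose with the shard (u' = -0.521 in the bullet frame): u_2 = (-0.521 + 0.468) / (1 + (-0.521)·0.468) = -0.0530/0.7561 = -0.0700.
Compose with the further object (u' = 0.605 in the shard frame): u_3 = (0.605 + (-0.070)) / (1 + 0.605·(-0.070)) = 0.5350/0.9576 = 0.5586.

+0.559c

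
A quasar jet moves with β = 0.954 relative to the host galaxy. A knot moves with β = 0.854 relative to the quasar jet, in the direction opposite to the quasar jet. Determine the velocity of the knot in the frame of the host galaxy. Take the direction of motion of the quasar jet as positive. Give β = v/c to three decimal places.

With v = 0.954 and u' = -0.854 (in units of c),
u = (u' + v)/(1 + u'v/c²):
u = (-0.854 + 0.954) / (1 + (-0.854)·0.954) = 0.1000/0.1853 = 0.5397

β = +0.540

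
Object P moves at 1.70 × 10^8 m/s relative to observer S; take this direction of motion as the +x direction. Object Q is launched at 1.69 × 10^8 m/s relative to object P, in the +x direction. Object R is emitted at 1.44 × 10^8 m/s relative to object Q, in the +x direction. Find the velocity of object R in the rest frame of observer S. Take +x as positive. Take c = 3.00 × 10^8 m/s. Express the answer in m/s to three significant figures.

Apply u = (u' + v)/(1 + u'v/c²) successively, working outward toward observer S.
(Dividing each given speed by c = 3.00 × 10^8 m/s to work in units of c.)
Start: velocity of object P relative to observer S = 0.5667c.
Compose with object Q (u' = 0.563 in object P frame): u_1 = (0.563 + 0.567) / (1 + 0.563·0.567) = 1.1300/1.3192 = 0.8566.
Compose with object R (u' = 0.480 in object Q frame): u_2 = (0.480 + 0.857) / (1 + 0.480·0.857) = 1.3366/1.4112 = 0.9471.
So u = 0.9471 × 3.00 × 10^8 m/s.

2.84 × 10^8 m/s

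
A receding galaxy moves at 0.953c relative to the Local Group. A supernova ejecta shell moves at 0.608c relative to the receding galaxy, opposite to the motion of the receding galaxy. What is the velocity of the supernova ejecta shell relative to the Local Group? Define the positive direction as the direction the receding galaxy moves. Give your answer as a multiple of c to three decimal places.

+0.820c

With v = 0.953 and u' = -0.608 (in units of c),
u = (u' + v)/(1 + u'v/c²):
u = (-0.608 + 0.953) / (1 + (-0.608)·0.953) = 0.3450/0.4206 = 0.8203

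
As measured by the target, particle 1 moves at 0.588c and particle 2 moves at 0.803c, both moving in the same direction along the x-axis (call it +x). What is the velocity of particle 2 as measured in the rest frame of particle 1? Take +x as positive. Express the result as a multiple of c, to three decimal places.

+0.407c

β_A = 0.588, β_B = 0.803.
Transform to A's frame with the inverse velocity-addition law: u' = (u − v)/(1 − uv/c²), taking u = β_B and v = β_A.
u' = (0.803 − 0.588) / (1 − (0.588)(0.803)) = 0.2150/0.5278 = 0.4073.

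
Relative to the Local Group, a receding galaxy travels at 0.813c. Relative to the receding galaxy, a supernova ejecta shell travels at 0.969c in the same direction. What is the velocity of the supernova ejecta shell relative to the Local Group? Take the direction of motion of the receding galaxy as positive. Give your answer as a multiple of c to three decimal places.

0.997c

With v = 0.813 and u' = 0.969 (in units of c),
u = (u' + v)/(1 + u'v/c²):
u = (0.969 + 0.813) / (1 + 0.969·0.813) = 1.7820/1.7878 = 0.9968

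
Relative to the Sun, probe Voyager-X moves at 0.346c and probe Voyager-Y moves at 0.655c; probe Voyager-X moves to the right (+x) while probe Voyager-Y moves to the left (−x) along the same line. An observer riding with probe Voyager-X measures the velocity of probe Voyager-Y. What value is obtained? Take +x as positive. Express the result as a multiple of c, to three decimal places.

β_A = 0.346, β_B = -0.655.
Transform to A's frame with the inverse velocity-addition law: u' = (u − v)/(1 − uv/c²), taking u = β_B and v = β_A.
u' = (-0.655 − 0.346) / (1 − (0.346)(-0.655)) = -1.0010/1.2266 = -0.8161.

-0.816c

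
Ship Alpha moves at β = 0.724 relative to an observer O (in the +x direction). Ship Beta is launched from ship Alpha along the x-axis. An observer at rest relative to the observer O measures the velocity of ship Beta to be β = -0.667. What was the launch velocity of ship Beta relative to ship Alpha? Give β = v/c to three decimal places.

Invert the composition law: u' = (u − v)/(1 − uv/c²).
u' = (-0.667 − 0.724) / (1 − (-0.667)(0.724)) = -1.3910/1.4829 = -0.9380.

β = -0.938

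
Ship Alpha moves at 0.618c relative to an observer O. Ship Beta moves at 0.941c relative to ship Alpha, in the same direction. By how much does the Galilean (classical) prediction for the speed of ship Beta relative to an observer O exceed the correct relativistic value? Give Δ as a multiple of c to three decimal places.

Δ = 0.573c

Galilean: u_cl = 0.941 + 0.618 = 1.5590.
Relativistic: u_rel = (0.941 + 0.618) / (1 + 0.941·0.618) = 1.5590/1.5815 = 0.9857.
Δ = 1.5590 − 0.9857 = 0.5733.
(The classical prediction exceeds c; the relativistic result does not.)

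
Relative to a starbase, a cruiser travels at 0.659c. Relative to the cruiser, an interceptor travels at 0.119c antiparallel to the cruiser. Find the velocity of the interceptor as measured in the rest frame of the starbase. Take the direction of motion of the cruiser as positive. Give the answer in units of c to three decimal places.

With v = 0.659 and u' = -0.119 (in units of c),
u = (u' + v)/(1 + u'v/c²):
u = (-0.119 + 0.659) / (1 + (-0.119)·0.659) = 0.5400/0.9216 = 0.5860

+0.586c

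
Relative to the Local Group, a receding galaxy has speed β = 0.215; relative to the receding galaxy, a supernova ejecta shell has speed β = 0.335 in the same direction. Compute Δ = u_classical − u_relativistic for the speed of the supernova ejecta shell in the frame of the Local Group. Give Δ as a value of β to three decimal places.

Δ = 0.037

Galilean: u_cl = 0.335 + 0.215 = 0.5500.
Relativistic: u_rel = (0.335 + 0.215) / (1 + 0.335·0.215) = 0.5500/1.0720 = 0.5130.
Δ = 0.5500 − 0.5130 = 0.0370.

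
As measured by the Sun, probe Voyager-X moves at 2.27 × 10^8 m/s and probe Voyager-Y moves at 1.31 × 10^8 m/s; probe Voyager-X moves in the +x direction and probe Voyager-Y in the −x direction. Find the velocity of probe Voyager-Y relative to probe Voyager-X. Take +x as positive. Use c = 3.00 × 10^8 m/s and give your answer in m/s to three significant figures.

β_A = 0.757, β_B = -0.437 (dividing each by c = 3.00 × 10^8 m/s).
Transform to A's frame with the inverse velocity-addition law: u' = (u − v)/(1 − uv/c²), taking u = β_B and v = β_A.
u' = (-0.437 − 0.757) / (1 − (0.757)(-0.437)) = -1.1933/1.3304 = -0.8970.
u' = -0.8970 × 3.00 × 10^8 m/s.

-2.69 × 10^8 m/s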